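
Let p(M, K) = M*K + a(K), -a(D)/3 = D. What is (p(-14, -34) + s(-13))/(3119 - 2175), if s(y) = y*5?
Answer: 513/944 ≈ 0.54343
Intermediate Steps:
s(y) = 5*y
a(D) = -3*D
p(M, K) = -3*K + K*M (p(M, K) = M*K - 3*K = K*M - 3*K = -3*K + K*M)
(p(-14, -34) + s(-13))/(3119 - 2175) = (-34*(-3 - 14) + 5*(-13))/(3119 - 2175) = (-34*(-17) - 65)/944 = (578 - 65)*(1/944) = 513*(1/944) = 513/944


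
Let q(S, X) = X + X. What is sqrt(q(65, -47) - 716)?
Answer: 9*I*sqrt(10) ≈ 28.461*I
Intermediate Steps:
q(S, X) = 2*X
sqrt(q(65, -47) - 716) = sqrt(2*(-47) - 716) = sqrt(-94 - 716) = sqrt(-810) = 9*I*sqrt(10)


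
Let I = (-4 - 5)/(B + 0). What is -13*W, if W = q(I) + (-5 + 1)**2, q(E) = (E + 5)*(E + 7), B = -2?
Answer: -6513/4 ≈ -1628.3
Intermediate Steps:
I = 9/2 (I = (-4 - 5)/(-2 + 0) = -9/(-2) = -9*(-1/2) = 9/2 ≈ 4.5000)
q(E) = (5 + E)*(7 + E)
W = 501/4 (W = (35 + (9/2)**2 + 12*(9/2)) + (-5 + 1)**2 = (35 + 81/4 + 54) + (-4)**2 = 437/4 + 16 = 501/4 ≈ 125.25)
-13*W = -13*501/4 = -6513/4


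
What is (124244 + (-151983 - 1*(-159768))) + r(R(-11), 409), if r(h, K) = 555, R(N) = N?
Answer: 132584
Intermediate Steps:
(124244 + (-151983 - 1*(-159768))) + r(R(-11), 409) = (124244 + (-151983 - 1*(-159768))) + 555 = (124244 + (-151983 + 159768)) + 555 = (124244 + 7785) + 555 = 132029 + 555 = 132584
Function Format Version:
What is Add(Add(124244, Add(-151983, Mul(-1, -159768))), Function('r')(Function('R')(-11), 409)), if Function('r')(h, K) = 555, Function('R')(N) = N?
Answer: 132584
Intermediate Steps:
Add(Add(124244, Add(-151983, Mul(-1, -159768))), Function('r')(Function('R')(-11), 409)) = Add(Add(124244, Add(-151983, Mul(-1, -159768))), 555) = Add(Add(124244, Add(-151983, 159768)), 555) = Add(Add(124244, 7785), 555) = Add(132029, 555) = 132584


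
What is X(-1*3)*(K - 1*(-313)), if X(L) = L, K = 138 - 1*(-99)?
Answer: -1650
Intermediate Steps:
K = 237 (K = 138 + 99 = 237)
X(-1*3)*(K - 1*(-313)) = (-1*3)*(237 - 1*(-313)) = -3*(237 + 313) = -3*550 = -1650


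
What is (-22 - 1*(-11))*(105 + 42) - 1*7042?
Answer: -8659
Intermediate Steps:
(-22 - 1*(-11))*(105 + 42) - 1*7042 = (-22 + 11)*147 - 7042 = -11*147 - 7042 = -1617 - 7042 = -8659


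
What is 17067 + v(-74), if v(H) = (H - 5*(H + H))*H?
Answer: -32217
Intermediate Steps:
v(H) = -9*H² (v(H) = (H - 10*H)*H = (-9*H)*H = -9*H²)
17067 + v(-74) = 17067 - 9*(-74)² = 17067 - 9*5476 = 17067 - 49284 = -32217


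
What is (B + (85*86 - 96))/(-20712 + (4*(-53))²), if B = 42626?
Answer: 6230/3029 ≈ 2.0568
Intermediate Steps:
(B + (85*86 - 96))/(-20712 + (4*(-53))²) = (42626 + (85*86 - 96))/(-20712 + (4*(-53))²) = (42626 + (7310 - 96))/(-20712 + (-212)²) = (42626 + 7214)/(-20712 + 44944) = 49840/24232 = 49840*(1/24232) = 6230/3029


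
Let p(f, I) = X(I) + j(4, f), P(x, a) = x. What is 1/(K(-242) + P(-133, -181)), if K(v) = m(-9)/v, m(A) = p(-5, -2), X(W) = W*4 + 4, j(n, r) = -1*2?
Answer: -121/16090 ≈ -0.0075202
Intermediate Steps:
j(n, r) = -2
X(W) = 4 + 4*W (X(W) = 4*W + 4 = 4 + 4*W)
p(f, I) = 2 + 4*I (p(f, I) = (4 + 4*I) - 2 = 2 + 4*I)
m(A) = -6 (m(A) = 2 + 4*(-2) = 2 - 8 = -6)
K(v) = -6/v
1/(K(-242) + P(-133, -181)) = 1/(-6/(-242) - 133) = 1/(-6*(-1/242) - 133) = 1/(3/121 - 133) = 1/(-16090/121) = -121/16090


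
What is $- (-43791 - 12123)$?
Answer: $55914$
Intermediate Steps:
$- (-43791 - 12123) = \left(-1\right) \left(-55914\right) = 55914$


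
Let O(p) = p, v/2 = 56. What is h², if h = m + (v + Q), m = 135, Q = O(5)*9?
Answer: 85264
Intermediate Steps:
v = 112 (v = 2*56 = 112)
Q = 45 (Q = 5*9 = 45)
h = 292 (h = 135 + (112 + 45) = 135 + 157 = 292)
h² = 292² = 85264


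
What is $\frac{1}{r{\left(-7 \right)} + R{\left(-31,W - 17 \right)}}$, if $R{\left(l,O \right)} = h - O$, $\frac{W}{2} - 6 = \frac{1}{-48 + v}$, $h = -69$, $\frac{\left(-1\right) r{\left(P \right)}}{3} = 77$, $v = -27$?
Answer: $- \frac{75}{22123} \approx -0.0033901$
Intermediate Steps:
$r{\left(P \right)} = -231$ ($r{\left(P \right)} = \left(-3\right) 77 = -231$)
$W = \frac{898}{75}$ ($W = 12 + \frac{2}{-48 - 27} = 12 + \frac{2}{-75} = 12 + 2 \left(- \frac{1}{75}\right) = 12 - \frac{2}{75} = \frac{898}{75} \approx 11.973$)
$R{\left(l,O \right)} = -69 - O$
$\frac{1}{r{\left(-7 \right)} + R{\left(-31,W - 17 \right)}} = \frac{1}{-231 - \left(\frac{6073}{75} - 17\right)} = \frac{1}{-231 - \frac{4798}{75}} = \frac{1}{- \frac{22123}{75}} = - \frac{75}{22123}$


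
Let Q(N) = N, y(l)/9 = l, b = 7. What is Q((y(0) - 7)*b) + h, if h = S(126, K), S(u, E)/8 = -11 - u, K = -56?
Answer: -1145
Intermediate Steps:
y(l) = 9*l
S(u, E) = -88 - 8*u (S(u, E) = 8*(-11 - u) = -88 - 8*u)
h = -1096 (h = -88 - 8*126 = -88 - 1008 = -1096)
Q((y(0) - 7)*b) + h = (9*0 - 7)*7 - 1096 = (0 - 7)*7 - 1096 = -7*7 - 1096 = -49 - 1096 = -1145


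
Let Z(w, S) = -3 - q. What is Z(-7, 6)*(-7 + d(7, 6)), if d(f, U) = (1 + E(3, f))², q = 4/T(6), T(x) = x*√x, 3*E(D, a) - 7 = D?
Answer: -106/3 - 106*√6/81 ≈ -38.539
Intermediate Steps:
E(D, a) = 7/3 + D/3
T(x) = x^(3/2)
q = √6/9 (q = 4/(6^(3/2)) = 4/((6*√6)) = 4*(√6/36) = √6/9 ≈ 0.27217)
d(f, U) = 169/9 (d(f, U) = (1 + (7/3 + (⅓)*3))² = (1 + (7/3 + 1))² = (1 + 10/3)² = (13/3)² = 169/9)
Z(w, S) = -3 - √6/9
Z(-7, 6)*(-7 + d(7, 6)) = (-3 - √6/9)*(-7 + 169/9) = (-3 - √6/9)*(106/9) = -106/3 - 106*√6/81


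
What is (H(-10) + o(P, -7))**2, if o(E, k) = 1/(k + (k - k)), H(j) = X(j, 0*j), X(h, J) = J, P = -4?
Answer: 1/49 ≈ 0.020408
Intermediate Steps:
H(j) = 0 (H(j) = 0*j = 0)
o(E, k) = 1/k (o(E, k) = 1/(k + 0) = 1/k)
(H(-10) + o(P, -7))**2 = (0 + 1/(-7))**2 = (0 - 1/7)**2 = (-1/7)**2 = 1/49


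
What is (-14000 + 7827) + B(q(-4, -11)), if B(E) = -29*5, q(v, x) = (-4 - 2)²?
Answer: -6318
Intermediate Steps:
q(v, x) = 36 (q(v, x) = (-6)² = 36)
B(E) = -145
(-14000 + 7827) + B(q(-4, -11)) = (-14000 + 7827) - 145 = -6173 - 145 = -6318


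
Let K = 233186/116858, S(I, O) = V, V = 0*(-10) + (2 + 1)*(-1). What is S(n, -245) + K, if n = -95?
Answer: -58694/58429 ≈ -1.0045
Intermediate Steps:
V = -3 (V = 0 + 3*(-1) = 0 - 3 = -3)
S(I, O) = -3
K = 116593/58429 (K = 233186*(1/116858) = 116593/58429 ≈ 1.9955)
S(n, -245) + K = -3 + 116593/58429 = -58694/58429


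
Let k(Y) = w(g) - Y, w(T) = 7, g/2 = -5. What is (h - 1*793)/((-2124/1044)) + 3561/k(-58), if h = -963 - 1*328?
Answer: 4138439/3835 ≈ 1079.1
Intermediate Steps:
g = -10 (g = 2*(-5) = -10)
h = -1291 (h = -963 - 328 = -1291)
k(Y) = 7 - Y
(h - 1*793)/((-2124/1044)) + 3561/k(-58) = (-1291 - 1*793)/((-2124/1044)) + 3561/(7 - 1*(-58)) = (-1291 - 793)/((-2124*1/1044)) + 3561/(7 + 58) = -2084/(-59/29) + 3561/65 = -2084*(-29/59) + 3561*(1/65) = 60436/59 + 3561/65 = 4138439/3835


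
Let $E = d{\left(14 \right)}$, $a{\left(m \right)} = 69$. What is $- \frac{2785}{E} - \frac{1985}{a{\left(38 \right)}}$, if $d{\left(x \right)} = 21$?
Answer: $- \frac{77950}{483} \approx -161.39$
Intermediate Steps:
$E = 21$
$- \frac{2785}{E} - \frac{1985}{a{\left(38 \right)}} = - \frac{2785}{21} - \frac{1985}{69} = - \frac{77950}{483}$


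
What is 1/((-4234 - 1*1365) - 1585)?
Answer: -1/7184 ≈ -0.00013920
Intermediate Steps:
1/((-4234 - 1*1365) - 1585) = 1/((-4234 - 1365) - 1585) = 1/(-5599 - 1585) = 1/(-7184) = -1/7184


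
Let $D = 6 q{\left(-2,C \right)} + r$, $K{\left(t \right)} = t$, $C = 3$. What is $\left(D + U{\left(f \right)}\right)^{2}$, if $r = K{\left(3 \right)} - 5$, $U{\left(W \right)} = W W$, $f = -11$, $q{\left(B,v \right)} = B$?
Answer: $11449$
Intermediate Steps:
$U{\left(W \right)} = W^{2}$
$r = -2$ ($r = 3 - 5 = -2$)
$D = -14$ ($D = 6 \left(-2\right) - 2 = -12 - 2 = -14$)
$\left(D + U{\left(f \right)}\right)^{2} = \left(-14 + \left(-11\right)^{2}\right)^{2} = \left(-14 + 121\right)^{2} = 107^{2} = 11449$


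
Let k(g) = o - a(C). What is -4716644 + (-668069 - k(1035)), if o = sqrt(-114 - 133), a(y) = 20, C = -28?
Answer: -5384693 - I*sqrt(247) ≈ -5.3847e+6 - 15.716*I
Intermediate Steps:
o = I*sqrt(247) (o = sqrt(-247) = I*sqrt(247) ≈ 15.716*I)
k(g) = -20 + I*sqrt(247) (k(g) = I*sqrt(247) - 1*20 = I*sqrt(247) - 20 = -20 + I*sqrt(247))
-4716644 + (-668069 - k(1035)) = -4716644 + (-668069 - (-20 + I*sqrt(247))) = -4716644 + (-668069 + (20 - I*sqrt(247))) = -4716644 + (-668049 - I*sqrt(247)) = -5384693 - I*sqrt(247)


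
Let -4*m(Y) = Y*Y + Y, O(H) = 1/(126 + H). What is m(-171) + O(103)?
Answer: -3328513/458 ≈ -7267.5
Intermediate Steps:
m(Y) = -Y/4 - Y²/4 (m(Y) = -(Y*Y + Y)/4 = -(Y² + Y)/4 = -(Y + Y²)/4 = -Y/4 - Y²/4)
m(-171) + O(103) = -¼*(-171)*(1 - 171) + 1/(126 + 103) = -¼*(-171)*(-170) + 1/229 = -14535/2 + 1/229 = -3328513/458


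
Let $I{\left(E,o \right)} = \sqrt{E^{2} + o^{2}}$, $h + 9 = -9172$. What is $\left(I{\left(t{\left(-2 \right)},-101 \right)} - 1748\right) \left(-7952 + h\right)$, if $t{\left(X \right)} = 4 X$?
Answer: $29948484 - 17133 \sqrt{10265} \approx 2.8213 \cdot 10^{7}$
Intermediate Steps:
$h = -9181$ ($h = -9 - 9172 = -9181$)
$\left(I{\left(t{\left(-2 \right)},-101 \right)} - 1748\right) \left(-7952 + h\right) = \left(\sqrt{\left(4 \left(-2\right)\right)^{2} + \left(-101\right)^{2}} - 1748\right) \left(-7952 - 9181\right) = \left(\sqrt{\left(-8\right)^{2} + 10201} - 1748\right) \left(-17133\right) = \left(\sqrt{64 + 10201} - 1748\right) \left(-17133\right) = \left(\sqrt{10265} - 1748\right) \left(-17133\right) = \left(-1748 + \sqrt{10265}\right) \left(-17133\right) = 29948484 - 17133 \sqrt{10265}$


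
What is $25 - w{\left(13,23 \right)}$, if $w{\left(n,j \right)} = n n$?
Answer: $-144$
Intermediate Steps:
$w{\left(n,j \right)} = n^{2}$
$25 - w{\left(13,23 \right)} = 25 - 13^{2} = 25 - 169 = -144$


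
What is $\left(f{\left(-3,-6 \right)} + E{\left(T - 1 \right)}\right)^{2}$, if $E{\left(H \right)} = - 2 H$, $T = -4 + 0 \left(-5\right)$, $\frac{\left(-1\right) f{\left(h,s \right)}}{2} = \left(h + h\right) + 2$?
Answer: $324$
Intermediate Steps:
$f{\left(h,s \right)} = -4 - 4 h$ ($f{\left(h,s \right)} = - 2 \left(\left(h + h\right) + 2\right) = - 2 \left(2 h + 2\right) = - 2 \left(2 + 2 h\right) = -4 - 4 h$)
$T = -4$ ($T = -4 + 0 = -4$)
$\left(f{\left(-3,-6 \right)} + E{\left(T - 1 \right)}\right)^{2} = \left(\left(-4 - -12\right) - 2 \left(-4 - 1\right)\right)^{2} = \left(\left(-4 + 12\right) - 2 \left(-4 - 1\right)\right)^{2} = \left(8 - -10\right)^{2} = \left(8 + 10\right)^{2} = 18^{2} = 324$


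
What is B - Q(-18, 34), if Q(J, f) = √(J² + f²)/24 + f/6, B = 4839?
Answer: 14500/3 - √370/12 ≈ 4831.7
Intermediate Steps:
Q(J, f) = f/6 + √(J² + f²)/24 (Q(J, f) = √(J² + f²)*(1/24) + f*(⅙) = √(J² + f²)/24 + f/6 = f/6 + √(J² + f²)/24)
B - Q(-18, 34) = 4839 - ((⅙)*34 + √((-18)² + 34²)/24) = 4839 - (17/3 + √(324 + 1156)/24) = 4839 - (17/3 + √1480/24) = 4839 - (17/3 + (2*√370)/24) = 4839 - (17/3 + √370/12) = 4839 + (-17/3 - √370/12) = 14500/3 - √370/12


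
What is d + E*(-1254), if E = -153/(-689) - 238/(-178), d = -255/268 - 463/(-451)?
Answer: -14490601737617/7411746628 ≈ -1955.1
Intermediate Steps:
d = 9079/120868 (d = -255*1/268 - 463*(-1/451) = -255/268 + 463/451 = 9079/120868 ≈ 0.075115)
E = 95608/61321 (E = -153*(-1/689) - 238*(-1/178) = 153/689 + 119/89 = 95608/61321 ≈ 1.5591)
d + E*(-1254) = 9079/120868 + (95608/61321)*(-1254) = 9079/120868 - 119892432/61321 = -14490601737617/7411746628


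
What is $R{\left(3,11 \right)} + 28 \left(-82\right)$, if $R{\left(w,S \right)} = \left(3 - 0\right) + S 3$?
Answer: $-2260$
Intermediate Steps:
$R{\left(w,S \right)} = 3 + 3 S$ ($R{\left(w,S \right)} = \left(3 + 0\right) + 3 S = 3 + 3 S$)
$R{\left(3,11 \right)} + 28 \left(-82\right) = \left(3 + 3 \cdot 11\right) + 28 \left(-82\right) = \left(3 + 33\right) - 2296 = 36 - 2296 = -2260$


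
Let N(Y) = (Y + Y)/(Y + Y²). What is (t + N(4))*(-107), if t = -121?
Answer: 64521/5 ≈ 12904.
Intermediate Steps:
N(Y) = 2*Y/(Y + Y²) (N(Y) = (2*Y)/(Y + Y²) = 2*Y/(Y + Y²))
(t + N(4))*(-107) = (-121 + 2/(1 + 4))*(-107) = (-121 + 2/5)*(-107) = (-121 + 2*(⅕))*(-107) = (-121 + ⅖)*(-107) = -603/5*(-107) = 64521/5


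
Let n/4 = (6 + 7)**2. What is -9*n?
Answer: -6084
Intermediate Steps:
n = 676 (n = 4*(6 + 7)**2 = 4*13**2 = 4*169 = 676)
-9*n = -9*676 = -6084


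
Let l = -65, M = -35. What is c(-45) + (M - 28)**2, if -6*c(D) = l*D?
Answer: 6963/2 ≈ 3481.5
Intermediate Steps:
c(D) = 65*D/6 (c(D) = -(-65)*D/6 = 65*D/6)
c(-45) + (M - 28)**2 = (65/6)*(-45) + (-35 - 28)**2 = -975/2 + (-63)**2 = -975/2 + 3969 = 6963/2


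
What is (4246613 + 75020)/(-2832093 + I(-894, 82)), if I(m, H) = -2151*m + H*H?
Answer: -4321633/902375 ≈ -4.7892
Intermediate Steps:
I(m, H) = H² - 2151*m (I(m, H) = -2151*m + H² = H² - 2151*m)
(4246613 + 75020)/(-2832093 + I(-894, 82)) = (4246613 + 75020)/(-2832093 + (82² - 2151*(-894))) = 4321633/(-2832093 + (6724 + 1922994)) = 4321633/(-2832093 + 1929718) = 4321633/(-902375) = 4321633*(-1/902375) = -4321633/902375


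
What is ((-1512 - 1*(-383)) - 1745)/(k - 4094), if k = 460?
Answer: 1437/1817 ≈ 0.79086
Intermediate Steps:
((-1512 - 1*(-383)) - 1745)/(k - 4094) = ((-1512 - 1*(-383)) - 1745)/(460 - 4094) = ((-1512 + 383) - 1745)/(-3634) = (-1129 - 1745)*(-1/3634) = -2874*(-1/3634) = 1437/1817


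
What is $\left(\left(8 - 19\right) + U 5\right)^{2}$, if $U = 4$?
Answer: $81$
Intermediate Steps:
$\left(\left(8 - 19\right) + U 5\right)^{2} = \left(\left(8 - 19\right) + 4 \cdot 5\right)^{2} = \left(-11 + 20\right)^{2} = 9^{2} = 81$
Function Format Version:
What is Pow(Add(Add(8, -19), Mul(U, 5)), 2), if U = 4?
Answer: 81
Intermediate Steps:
Pow(Add(Add(8, -19), Mul(U, 5)), 2) = Pow(Add(Add(8, -19), Mul(4, 5)), 2) = Pow(Add(-11, 20), 2) = Pow(9, 2) = 81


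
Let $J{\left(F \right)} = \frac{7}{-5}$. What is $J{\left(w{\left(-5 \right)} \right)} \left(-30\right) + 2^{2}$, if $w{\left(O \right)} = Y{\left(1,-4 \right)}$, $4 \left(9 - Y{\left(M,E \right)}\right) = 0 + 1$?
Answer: $46$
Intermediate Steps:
$Y{\left(M,E \right)} = \frac{35}{4}$ ($Y{\left(M,E \right)} = 9 - \frac{0 + 1}{4} = 9 - \frac{1}{4} = \frac{35}{4}$)
$w{\left(O \right)} = \frac{35}{4}$
$J{\left(F \right)} = - \frac{7}{5}$ ($J{\left(F \right)} = 7 \left(- \frac{1}{5}\right) = - \frac{7}{5}$)
$J{\left(w{\left(-5 \right)} \right)} \left(-30\right) + 2^{2} = \left(- \frac{7}{5}\right) \left(-30\right) + 2^{2} = 42 + 4 = 46$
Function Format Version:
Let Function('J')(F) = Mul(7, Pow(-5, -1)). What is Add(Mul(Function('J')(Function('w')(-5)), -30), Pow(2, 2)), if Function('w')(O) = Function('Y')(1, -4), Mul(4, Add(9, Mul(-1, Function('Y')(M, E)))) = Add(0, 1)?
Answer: 46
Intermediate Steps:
Function('Y')(M, E) = Rational(35, 4) (Function('Y')(M, E) = Add(9, Mul(Rational(-1, 4), Add(0, 1))) = Add(9, Mul(Rational(-1, 4), 1)) = Add(9, Rational(-1, 4)) = Rational(35, 4))
Function('w')(O) = Rational(35, 4)
Function('J')(F) = Rational(-7, 5) (Function('J')(F) = Mul(7, Rational(-1, 5)) = Rational(-7, 5))
Add(Mul(Function('J')(Function('w')(-5)), -30), Pow(2, 2)) = Add(Mul(Rational(-7, 5), -30), Pow(2, 2)) = Add(42, 4) = 46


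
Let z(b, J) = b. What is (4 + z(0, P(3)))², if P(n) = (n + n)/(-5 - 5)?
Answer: 16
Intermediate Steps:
P(n) = -n/5 (P(n) = (2*n)/(-10) = (2*n)*(-⅒) = -n/5)
(4 + z(0, P(3)))² = (4 + 0)² = 4² = 16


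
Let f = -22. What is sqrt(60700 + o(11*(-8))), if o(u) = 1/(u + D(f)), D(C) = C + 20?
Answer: sqrt(54629990)/30 ≈ 246.37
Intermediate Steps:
D(C) = 20 + C
o(u) = 1/(-2 + u) (o(u) = 1/(u + (20 - 22)) = 1/(u - 2) = 1/(-2 + u))
sqrt(60700 + o(11*(-8))) = sqrt(60700 + 1/(-2 + 11*(-8))) = sqrt(60700 + 1/(-2 - 88)) = sqrt(60700 + 1/(-90)) = sqrt(60700 - 1/90) = sqrt(5462999/90) = sqrt(54629990)/30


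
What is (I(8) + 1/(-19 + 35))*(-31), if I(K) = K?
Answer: -3999/16 ≈ -249.94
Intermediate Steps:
(I(8) + 1/(-19 + 35))*(-31) = (8 + 1/(-19 + 35))*(-31) = (8 + 1/16)*(-31) = (129/16)*(-31) = -3999/16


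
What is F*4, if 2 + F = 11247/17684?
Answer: -24121/4421 ≈ -5.4560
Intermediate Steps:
F = -24121/17684 (F = -2 + 11247/17684 = -24121/17684 ≈ -1.3640)
F*4 = -24121/17684*4 = -24121/4421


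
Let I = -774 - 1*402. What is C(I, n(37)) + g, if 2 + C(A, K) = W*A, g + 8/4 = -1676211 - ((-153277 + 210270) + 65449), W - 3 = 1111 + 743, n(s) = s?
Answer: -3982489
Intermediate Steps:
W = 1857 (W = 3 + (1111 + 743) = 3 + 1854 = 1857)
g = -1798655 (g = -2 + (-1676211 - ((-153277 + 210270) + 65449)) = -2 + (-1676211 - (56993 + 65449)) = -2 + (-1676211 - 1*122442) = -2 + (-1676211 - 122442) = -2 - 1798653 = -1798655)
I = -1176 (I = -774 - 402 = -1176)
C(A, K) = -2 + 1857*A
C(I, n(37)) + g = (-2 + 1857*(-1176)) - 1798655 = (-2 - 2183832) - 1798655 = -2183834 - 1798655 = -3982489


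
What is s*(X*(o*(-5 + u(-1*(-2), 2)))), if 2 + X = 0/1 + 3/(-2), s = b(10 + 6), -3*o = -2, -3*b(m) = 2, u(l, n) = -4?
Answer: -14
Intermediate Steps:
b(m) = -2/3 (b(m) = -1/3*2 = -2/3)
o = 2/3 (o = -1/3*(-2) = 2/3 ≈ 0.66667)
s = -2/3 ≈ -0.66667
X = -7/2 (X = -2 + (0/1 + 3/(-2)) = -2 + (0*1 + 3*(-1/2)) = -2 + (0 - 3/2) = -2 - 3/2 = -7/2 ≈ -3.5000)
s*(X*(o*(-5 + u(-1*(-2), 2)))) = -(-7)*2*(-5 - 4)/3/3 = -(-7)*(2/3)*(-9)/3 = -(-7)*(-6)/3 = -2/3*21 = -14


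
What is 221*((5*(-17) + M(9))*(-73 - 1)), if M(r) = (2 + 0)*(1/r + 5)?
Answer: 11006242/9 ≈ 1.2229e+6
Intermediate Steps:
M(r) = 10 + 2/r (M(r) = 2*(5 + 1/r) = 10 + 2/r)
221*((5*(-17) + M(9))*(-73 - 1)) = 221*((5*(-17) + (10 + 2/9))*(-73 - 1)) = 221*((-85 + (10 + 2*(⅑)))*(-74)) = 221*((-85 + (10 + 2/9))*(-74)) = 221*((-85 + 92/9)*(-74)) = 221*(-673/9*(-74)) = 221*(49802/9) = 11006242/9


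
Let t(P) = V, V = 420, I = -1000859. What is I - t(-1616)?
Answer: -1001279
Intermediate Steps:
t(P) = 420
I - t(-1616) = -1000859 - 1*420 = -1000859 - 420 = -1001279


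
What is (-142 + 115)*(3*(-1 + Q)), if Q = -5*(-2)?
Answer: -729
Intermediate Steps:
Q = 10
(-142 + 115)*(3*(-1 + Q)) = (-142 + 115)*(3*(-1 + 10)) = -81*9 = -27*27 = -729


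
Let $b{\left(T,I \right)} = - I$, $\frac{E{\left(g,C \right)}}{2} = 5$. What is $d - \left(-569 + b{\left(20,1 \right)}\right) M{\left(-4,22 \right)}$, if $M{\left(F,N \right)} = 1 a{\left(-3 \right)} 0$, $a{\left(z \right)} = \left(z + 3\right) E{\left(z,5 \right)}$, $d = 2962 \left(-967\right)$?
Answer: $-2864254$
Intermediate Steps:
$E{\left(g,C \right)} = 10$ ($E{\left(g,C \right)} = 2 \cdot 5 = 10$)
$d = -2864254$
$a{\left(z \right)} = 30 + 10 z$ ($a{\left(z \right)} = \left(z + 3\right) 10 = \left(3 + z\right) 10 = 30 + 10 z$)
$M{\left(F,N \right)} = 0$ ($M{\left(F,N \right)} = 1 \left(30 + 10 \left(-3\right)\right) 0 = 1 \left(30 - 30\right) 0 = 1 \cdot 0 \cdot 0 = 0 \cdot 0 = 0$)
$d - \left(-569 + b{\left(20,1 \right)}\right) M{\left(-4,22 \right)} = -2864254 - \left(-569 - 1\right) 0 = -2864254 - \left(-570\right) 0 = -2864254 - 0 = -2864254 + 0 = -2864254$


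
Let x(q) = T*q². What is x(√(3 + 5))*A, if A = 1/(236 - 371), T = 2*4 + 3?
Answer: -88/135 ≈ -0.65185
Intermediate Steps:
T = 11 (T = 8 + 3 = 11)
x(q) = 11*q²
A = -1/135 (A = 1/(-135) = -1/135 ≈ -0.0074074)
x(√(3 + 5))*A = (11*(√(3 + 5))²)*(-1/135) = (11*(√8)²)*(-1/135) = (11*(2*√2)²)*(-1/135) = (11*8)*(-1/135) = 88*(-1/135) = -88/135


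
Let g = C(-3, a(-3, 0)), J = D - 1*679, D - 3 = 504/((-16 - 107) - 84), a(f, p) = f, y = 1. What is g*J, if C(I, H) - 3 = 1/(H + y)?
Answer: -39010/23 ≈ -1696.1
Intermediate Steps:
D = 13/23 (D = 3 + 504/((-16 - 107) - 84) = 3 + 504/(-123 - 84) = 3 + 504/(-207) = 3 + 504*(-1/207) = 3 - 56/23 = 13/23 ≈ 0.56522)
J = -15604/23 (J = 13/23 - 1*679 = 13/23 - 679 = -15604/23 ≈ -678.43)
C(I, H) = 3 + 1/(1 + H) (C(I, H) = 3 + 1/(H + 1) = 3 + 1/(1 + H))
g = 5/2 (g = (4 + 3*(-3))/(1 - 3) = (4 - 9)/(-2) = -1/2*(-5) = 5/2 ≈ 2.5000)
g*J = (5/2)*(-15604/23) = -39010/23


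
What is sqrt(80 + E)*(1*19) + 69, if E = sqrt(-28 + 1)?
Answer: 69 + 19*sqrt(80 + 3*I*sqrt(3)) ≈ 239.03 + 5.5161*I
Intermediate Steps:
E = 3*I*sqrt(3) (E = sqrt(-27) = 3*I*sqrt(3) ≈ 5.1962*I)
sqrt(80 + E)*(1*19) + 69 = sqrt(80 + 3*I*sqrt(3))*(1*19) + 69 = sqrt(80 + 3*I*sqrt(3))*19 + 69 = 19*sqrt(80 + 3*I*sqrt(3)) + 69 = 69 + 19*sqrt(80 + 3*I*sqrt(3))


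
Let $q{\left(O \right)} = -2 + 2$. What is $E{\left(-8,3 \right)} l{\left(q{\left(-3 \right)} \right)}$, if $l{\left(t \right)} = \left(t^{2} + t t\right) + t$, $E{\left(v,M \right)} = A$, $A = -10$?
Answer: $0$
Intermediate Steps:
$q{\left(O \right)} = 0$
$E{\left(v,M \right)} = -10$
$l{\left(t \right)} = t + 2 t^{2}$ ($l{\left(t \right)} = \left(t^{2} + t^{2}\right) + t = 2 t^{2} + t = t + 2 t^{2}$)
$E{\left(-8,3 \right)} l{\left(q{\left(-3 \right)} \right)} = - 10 \cdot 0 \left(1 + 2 \cdot 0\right) = - 10 \cdot 0 \left(1 + 0\right) = - 10 \cdot 0 \cdot 1 = \left(-10\right) 0 = 0$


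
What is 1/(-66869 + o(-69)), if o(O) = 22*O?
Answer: -1/68387 ≈ -1.4623e-5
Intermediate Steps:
1/(-66869 + o(-69)) = 1/(-66869 + 22*(-69)) = 1/(-66869 - 1518) = 1/(-68387) = -1/68387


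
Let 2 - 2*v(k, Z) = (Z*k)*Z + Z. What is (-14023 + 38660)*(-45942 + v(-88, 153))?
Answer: 48484556609/2 ≈ 2.4242e+10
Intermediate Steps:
v(k, Z) = 1 - Z/2 - k*Z²/2 (v(k, Z) = 1 - ((Z*k)*Z + Z)/2 = 1 - (k*Z² + Z)/2 = 1 - (Z + k*Z²)/2 = 1 + (-Z/2 - k*Z²/2) = 1 - Z/2 - k*Z²/2)
(-14023 + 38660)*(-45942 + v(-88, 153)) = (-14023 + 38660)*(-45942 + (1 - ½*153 - ½*(-88)*153²)) = 24637*(-45942 + (1 - 153/2 - ½*(-88)*23409)) = 24637*(-45942 + (1 - 153/2 + 1029996)) = 24637*(-45942 + 2059841/2) = 24637*(1967957/2) = 48484556609/2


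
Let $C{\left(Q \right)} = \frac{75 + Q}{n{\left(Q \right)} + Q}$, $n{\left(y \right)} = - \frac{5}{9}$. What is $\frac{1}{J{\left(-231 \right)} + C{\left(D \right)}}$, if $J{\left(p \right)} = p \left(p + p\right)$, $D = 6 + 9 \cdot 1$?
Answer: $\frac{13}{1387467} \approx 9.3696 \cdot 10^{-6}$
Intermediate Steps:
$D = 15$ ($D = 6 + 9 = 15$)
$J{\left(p \right)} = 2 p^{2}$ ($J{\left(p \right)} = p 2 p = 2 p^{2}$)
$n{\left(y \right)} = - \frac{5}{9}$ ($n{\left(y \right)} = \left(-5\right) \frac{1}{9} = - \frac{5}{9}$)
$C{\left(Q \right)} = \frac{75 + Q}{- \frac{5}{9} + Q}$
$\frac{1}{J{\left(-231 \right)} + C{\left(D \right)}} = \frac{1}{2 \left(-231\right)^{2} + \frac{9 \left(75 + 15\right)}{-5 + 9 \cdot 15}} = \frac{1}{2 \cdot 53361 + 9 \frac{1}{-5 + 135} \cdot 90} = \frac{1}{106722 + 9 \cdot \frac{1}{130} \cdot 90} = \frac{1}{106722 + \frac{81}{13}} = \frac{1}{\frac{1387467}{13}} = \frac{13}{1387467}$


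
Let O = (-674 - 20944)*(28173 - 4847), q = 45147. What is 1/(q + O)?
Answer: -1/504216321 ≈ -1.9833e-9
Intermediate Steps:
O = -504261468 (O = -21618*23326 = -504261468)
1/(q + O) = 1/(45147 - 504261468) = 1/(-504216321) = -1/504216321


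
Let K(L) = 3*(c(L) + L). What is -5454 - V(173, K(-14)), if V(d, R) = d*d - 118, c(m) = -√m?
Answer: -35265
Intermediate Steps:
K(L) = -3*√L + 3*L (K(L) = 3*(-√L + L) = 3*(L - √L) = -3*√L + 3*L)
V(d, R) = -118 + d² (V(d, R) = d² - 118 = -118 + d²)
-5454 - V(173, K(-14)) = -5454 - (-118 + 173²) = -5454 - (-118 + 29929) = -5454 - 1*29811 = -5454 - 29811 = -35265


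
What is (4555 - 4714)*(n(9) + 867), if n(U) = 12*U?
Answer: -155025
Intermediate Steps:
(4555 - 4714)*(n(9) + 867) = (4555 - 4714)*(12*9 + 867) = -159*(108 + 867) = -159*975 = -155025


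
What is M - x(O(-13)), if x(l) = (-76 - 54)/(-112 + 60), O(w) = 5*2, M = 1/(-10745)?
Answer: -53727/21490 ≈ -2.5001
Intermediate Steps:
M = -1/10745 ≈ -9.3067e-5
O(w) = 10
x(l) = 5/2 (x(l) = -130/(-52) = -130*(-1/52) = 5/2)
M - x(O(-13)) = -1/10745 - 1*5/2 = -1/10745 - 5/2 = -53727/21490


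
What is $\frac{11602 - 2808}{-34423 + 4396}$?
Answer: $- \frac{8794}{30027} \approx -0.29287$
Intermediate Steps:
$\frac{11602 - 2808}{-34423 + 4396} = \frac{8794}{-30027} = 8794 \left(- \frac{1}{30027}\right) = - \frac{8794}{30027}$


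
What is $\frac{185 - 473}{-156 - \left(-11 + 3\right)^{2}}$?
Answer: $\frac{72}{55} \approx 1.3091$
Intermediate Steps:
$\frac{185 - 473}{-156 - \left(-11 + 3\right)^{2}} = - \frac{288}{-156 - \left(-8\right)^{2}} = - \frac{288}{-156 - 64} = - \frac{288}{-220} = \left(-288\right) \left(- \frac{1}{220}\right) = \frac{72}{55}$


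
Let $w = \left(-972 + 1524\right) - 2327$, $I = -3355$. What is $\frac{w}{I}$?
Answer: $\frac{355}{671} \approx 0.52906$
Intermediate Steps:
$w = -1775$ ($w = 552 - 2327 = -1775$)
$\frac{w}{I} = - \frac{1775}{-3355} = \left(-1775\right) \left(- \frac{1}{3355}\right) = \frac{355}{671}$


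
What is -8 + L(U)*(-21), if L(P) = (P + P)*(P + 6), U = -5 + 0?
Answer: 202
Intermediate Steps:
U = -5
L(P) = 2*P*(6 + P) (L(P) = (2*P)*(6 + P) = 2*P*(6 + P))
-8 + L(U)*(-21) = -8 + (2*(-5)*(6 - 5))*(-21) = -8 + (2*(-5)*1)*(-21) = -8 - 10*(-21) = -8 + 210 = 202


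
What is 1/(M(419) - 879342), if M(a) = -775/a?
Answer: -419/368445073 ≈ -1.1372e-6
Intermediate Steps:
1/(M(419) - 879342) = 1/(-775/419 - 879342) = 1/(-368445073/419) = -419/368445073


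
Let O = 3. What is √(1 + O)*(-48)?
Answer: -96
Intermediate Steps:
√(1 + O)*(-48) = √(1 + 3)*(-48) = √4*(-48) = 2*(-48) = -96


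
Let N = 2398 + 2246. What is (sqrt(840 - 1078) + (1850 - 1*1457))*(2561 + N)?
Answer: 2831565 + 7205*I*sqrt(238) ≈ 2.8316e+6 + 1.1115e+5*I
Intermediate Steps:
N = 4644
(sqrt(840 - 1078) + (1850 - 1*1457))*(2561 + N) = (sqrt(840 - 1078) + (1850 - 1*1457))*(2561 + 4644) = (sqrt(-238) + (1850 - 1457))*7205 = (I*sqrt(238) + 393)*7205 = (393 + I*sqrt(238))*7205 = 2831565 + 7205*I*sqrt(238)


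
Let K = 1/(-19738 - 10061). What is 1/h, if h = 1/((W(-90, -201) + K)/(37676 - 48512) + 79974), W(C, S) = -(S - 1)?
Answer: 25823755649539/322901964 ≈ 79974.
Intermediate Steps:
K = -1/29799 (K = 1/(-29799) = -1/29799 ≈ -3.3558e-5)
W(C, S) = 1 - S (W(C, S) = -(-1 + S) = 1 - S)
h = 322901964/25823755649539 (h = 1/(((1 - 1*(-201)) - 1/29799)/(37676 - 48512) + 79974) = 1/(((1 + 201) - 1/29799)/(-10836) + 79974) = 1/((202 - 1/29799)*(-1/10836) + 79974) = 1/((6019397/29799)*(-1/10836) + 79974) = 1/(-6019397/322901964 + 79974) = 1/(25823755649539/322901964) = 322901964/25823755649539 ≈ 1.2504e-5)
1/h = 1/(322901964/25823755649539) = 25823755649539/322901964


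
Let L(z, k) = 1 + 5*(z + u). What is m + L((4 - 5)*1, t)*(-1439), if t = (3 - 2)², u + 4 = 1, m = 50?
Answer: 27391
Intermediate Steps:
u = -3 (u = -4 + 1 = -3)
t = 1 (t = 1² = 1)
L(z, k) = -14 + 5*z (L(z, k) = 1 + 5*(z - 3) = 1 + 5*(-3 + z) = 1 + (-15 + 5*z) = -14 + 5*z)
m + L((4 - 5)*1, t)*(-1439) = 50 + (-14 + 5*((4 - 5)*1))*(-1439) = 50 + (-14 + 5*(-1*1))*(-1439) = 50 + (-14 + 5*(-1))*(-1439) = 50 + (-14 - 5)*(-1439) = 50 - 19*(-1439) = 50 + 27341 = 27391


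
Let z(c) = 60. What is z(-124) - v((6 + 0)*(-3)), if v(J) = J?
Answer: 78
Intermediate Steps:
z(-124) - v((6 + 0)*(-3)) = 60 - (6 + 0)*(-3) = 60 - 6*(-3) = 60 - 1*(-18) = 60 + 18 = 78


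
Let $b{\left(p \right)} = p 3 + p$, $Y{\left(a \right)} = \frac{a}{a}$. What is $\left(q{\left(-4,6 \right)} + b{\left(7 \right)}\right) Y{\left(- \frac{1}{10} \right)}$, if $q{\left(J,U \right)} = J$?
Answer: $24$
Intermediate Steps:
$Y{\left(a \right)} = 1$
$b{\left(p \right)} = 4 p$ ($b{\left(p \right)} = 3 p + p = 4 p$)
$\left(q{\left(-4,6 \right)} + b{\left(7 \right)}\right) Y{\left(- \frac{1}{10} \right)} = \left(-4 + 4 \cdot 7\right) 1 = \left(-4 + 28\right) 1 = 24 \cdot 1 = 24$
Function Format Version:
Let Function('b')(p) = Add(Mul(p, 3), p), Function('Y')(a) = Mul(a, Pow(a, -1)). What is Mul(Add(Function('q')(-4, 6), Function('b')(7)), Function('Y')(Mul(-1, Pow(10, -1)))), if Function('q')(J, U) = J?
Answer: 24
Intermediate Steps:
Function('Y')(a) = 1
Function('b')(p) = Mul(4, p) (Function('b')(p) = Add(Mul(3, p), p) = Mul(4, p))
Mul(Add(Function('q')(-4, 6), Function('b')(7)), Function('Y')(Mul(-1, Pow(10, -1)))) = Mul(Add(-4, Mul(4, 7)), 1) = Mul(Add(-4, 28), 1) = Mul(24, 1) = 24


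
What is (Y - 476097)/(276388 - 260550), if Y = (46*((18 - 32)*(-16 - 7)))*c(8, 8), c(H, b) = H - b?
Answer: -476097/15838 ≈ -30.060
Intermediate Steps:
Y = 0 (Y = (46*((18 - 32)*(-16 - 7)))*(8 - 1*8) = (46*(-14*(-23)))*(8 - 8) = (46*322)*0 = 14812*0 = 0)
(Y - 476097)/(276388 - 260550) = (0 - 476097)/(276388 - 260550) = -476097/15838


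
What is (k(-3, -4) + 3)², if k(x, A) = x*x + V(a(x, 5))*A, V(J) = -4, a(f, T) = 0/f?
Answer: 784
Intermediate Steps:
a(f, T) = 0
k(x, A) = x² - 4*A (k(x, A) = x*x - 4*A = x² - 4*A)
(k(-3, -4) + 3)² = (((-3)² - 4*(-4)) + 3)² = ((9 + 16) + 3)² = (25 + 3)² = 28² = 784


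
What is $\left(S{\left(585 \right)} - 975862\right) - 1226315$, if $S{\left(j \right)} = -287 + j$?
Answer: $-2201879$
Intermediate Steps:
$\left(S{\left(585 \right)} - 975862\right) - 1226315 = \left(\left(-287 + 585\right) - 975862\right) - 1226315 = \left(298 - 975862\right) - 1226315 = -975564 - 1226315 = -2201879$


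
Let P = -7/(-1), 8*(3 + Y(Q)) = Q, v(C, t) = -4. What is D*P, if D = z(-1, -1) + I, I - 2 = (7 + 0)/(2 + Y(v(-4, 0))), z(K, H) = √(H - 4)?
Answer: -56/3 + 7*I*√5 ≈ -18.667 + 15.652*I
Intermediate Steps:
z(K, H) = √(-4 + H)
Y(Q) = -3 + Q/8
P = 7 (P = -7*(-1) = 7)
I = -8/3 (I = 2 + (7 + 0)/(2 + (-3 + (⅛)*(-4))) = 2 + 7/(2 + (-3 - ½)) = 2 + 7/(2 - 7/2) = 2 + 7/(-3/2) = 2 + 7*(-⅔) = 2 - 14/3 = -8/3 ≈ -2.6667)
D = -8/3 + I*√5 (D = √(-4 - 1) - 8/3 = √(-5) - 8/3 = I*√5 - 8/3 = -8/3 + I*√5 ≈ -2.6667 + 2.2361*I)
D*P = (-8/3 + I*√5)*7 = -56/3 + 7*I*√5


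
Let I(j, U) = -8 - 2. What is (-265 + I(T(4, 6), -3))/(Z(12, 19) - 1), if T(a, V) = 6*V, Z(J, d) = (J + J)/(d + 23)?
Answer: 1925/3 ≈ 641.67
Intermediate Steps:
Z(J, d) = 2*J/(23 + d) (Z(J, d) = (2*J)/(23 + d) = 2*J/(23 + d))
I(j, U) = -10
(-265 + I(T(4, 6), -3))/(Z(12, 19) - 1) = (-265 - 10)/(2*12/(23 + 19) - 1) = -275/(2*12/42 - 1) = -275/(2*12*(1/42) - 1) = -275/(4/7 - 1) = -275/(-3/7) = -275*(-7/3) = 1925/3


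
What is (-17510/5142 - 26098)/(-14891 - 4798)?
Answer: 67106713/50620419 ≈ 1.3257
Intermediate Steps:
(-17510/5142 - 26098)/(-14891 - 4798) = (-17510*1/5142 - 26098)/(-19689) = (-8755/2571 - 26098)*(-1/19689) = -67106713/2571*(-1/19689) = 67106713/50620419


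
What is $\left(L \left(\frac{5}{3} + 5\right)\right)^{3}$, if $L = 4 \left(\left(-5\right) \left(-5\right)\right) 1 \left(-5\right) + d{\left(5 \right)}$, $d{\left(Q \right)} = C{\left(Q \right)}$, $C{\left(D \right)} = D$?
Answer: $-35937000000$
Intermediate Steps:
$d{\left(Q \right)} = Q$
$L = -495$ ($L = 4 \left(\left(-5\right) \left(-5\right)\right) 1 \left(-5\right) + 5 = 4 \cdot 25 \cdot 1 \left(-5\right) + 5 = 100 \cdot 1 \left(-5\right) + 5 = 100 \left(-5\right) + 5 = -500 + 5 = -495$)
$\left(L \left(\frac{5}{3} + 5\right)\right)^{3} = \left(- 495 \left(\frac{5}{3} + 5\right)\right)^{3} = \left(\left(-495\right) \frac{20}{3}\right)^{3} = \left(-3300\right)^{3} = -35937000000$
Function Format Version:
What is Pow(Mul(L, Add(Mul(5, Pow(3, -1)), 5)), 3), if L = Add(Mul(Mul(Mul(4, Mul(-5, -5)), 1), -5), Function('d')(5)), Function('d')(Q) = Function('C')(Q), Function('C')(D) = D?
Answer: -35937000000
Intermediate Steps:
Function('d')(Q) = Q
L = -495 (L = Add(Mul(Mul(Mul(4, Mul(-5, -5)), 1), -5), 5) = Add(Mul(Mul(Mul(4, 25), 1), -5), 5) = Add(Mul(Mul(100, 1), -5), 5) = Add(Mul(100, -5), 5) = Add(-500, 5) = -495)
Pow(Mul(L, Add(Mul(5, Pow(3, -1)), 5)), 3) = Pow(Mul(-495, Add(Mul(5, Pow(3, -1)), 5)), 3) = Pow(Mul(-495, Add(Mul(5, Rational(1, 3)), 5)), 3) = Pow(Mul(-495, Add(Rational(5, 3), 5)), 3) = Pow(Mul(-495, Rational(20, 3)), 3) = Pow(-3300, 3) = -35937000000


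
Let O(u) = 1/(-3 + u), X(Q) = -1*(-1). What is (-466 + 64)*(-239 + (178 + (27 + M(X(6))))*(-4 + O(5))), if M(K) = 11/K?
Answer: 399990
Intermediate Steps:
X(Q) = 1
(-466 + 64)*(-239 + (178 + (27 + M(X(6))))*(-4 + O(5))) = (-466 + 64)*(-239 + (178 + (27 + 11/1))*(-4 + 1/(-3 + 5))) = -402*(-239 + (178 + (27 + 11*1))*(-4 + 1/2)) = -402*(-239 + (178 + (27 + 11))*(-4 + ½)) = -402*(-239 + (178 + 38)*(-7/2)) = -402*(-239 + 216*(-7/2)) = -402*(-239 - 756) = -402*(-995) = 399990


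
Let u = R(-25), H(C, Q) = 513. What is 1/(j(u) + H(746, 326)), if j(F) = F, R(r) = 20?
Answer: 1/533 ≈ 0.0018762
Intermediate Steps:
u = 20
1/(j(u) + H(746, 326)) = 1/(20 + 513) = 1/533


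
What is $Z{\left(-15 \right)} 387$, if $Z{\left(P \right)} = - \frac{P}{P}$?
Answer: $-387$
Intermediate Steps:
$Z{\left(P \right)} = -1$ ($Z{\left(P \right)} = \left(-1\right) 1 = -1$)
$Z{\left(-15 \right)} 387 = \left(-1\right) 387 = -387$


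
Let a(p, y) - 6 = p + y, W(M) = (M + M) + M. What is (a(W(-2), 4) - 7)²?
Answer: 9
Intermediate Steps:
W(M) = 3*M (W(M) = 2*M + M = 3*M)
a(p, y) = 6 + p + y (a(p, y) = 6 + (p + y) = 6 + p + y)
(a(W(-2), 4) - 7)² = ((6 + 3*(-2) + 4) - 7)² = ((6 - 6 + 4) - 7)² = (4 - 7)² = (-3)² = 9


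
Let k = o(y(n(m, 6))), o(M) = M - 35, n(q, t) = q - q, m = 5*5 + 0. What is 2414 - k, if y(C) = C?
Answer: 2449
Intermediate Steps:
m = 25 (m = 25 + 0 = 25)
n(q, t) = 0
o(M) = -35 + M
k = -35 (k = -35 + 0 = -35)
2414 - k = 2414 - 1*(-35) = 2414 + 35 = 2449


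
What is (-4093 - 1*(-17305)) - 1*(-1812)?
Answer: 15024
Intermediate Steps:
(-4093 - 1*(-17305)) - 1*(-1812) = (-4093 + 17305) + 1812 = 13212 + 1812 = 15024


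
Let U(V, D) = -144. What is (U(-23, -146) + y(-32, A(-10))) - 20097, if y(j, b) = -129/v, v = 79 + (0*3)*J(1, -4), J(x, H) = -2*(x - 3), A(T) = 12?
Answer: -1599168/79 ≈ -20243.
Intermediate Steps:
J(x, H) = 6 - 2*x (J(x, H) = -2*(-3 + x) = 6 - 2*x)
v = 79 (v = 79 + (0*3)*(6 - 2*1) = 79 + 0*(6 - 2) = 79 + 0*4 = 79 + 0 = 79)
y(j, b) = -129/79
(U(-23, -146) + y(-32, A(-10))) - 20097 = (-144 - 129/79) - 20097 = -11505/79 - 20097 = -1599168/79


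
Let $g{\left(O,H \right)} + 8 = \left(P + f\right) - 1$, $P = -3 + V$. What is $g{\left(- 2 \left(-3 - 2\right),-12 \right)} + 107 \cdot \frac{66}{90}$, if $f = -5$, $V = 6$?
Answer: $\frac{1012}{15} \approx 67.467$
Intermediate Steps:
$P = 3$ ($P = -3 + 6 = 3$)
$g{\left(O,H \right)} = -11$ ($g{\left(O,H \right)} = -8 + \left(\left(3 - 5\right) - 1\right) = -8 - 3 = -11$)
$g{\left(- 2 \left(-3 - 2\right),-12 \right)} + 107 \cdot \frac{66}{90} = -11 + 107 \cdot \frac{66}{90} = -11 + 107 \cdot 66 \cdot \frac{1}{90} = -11 + 107 \cdot \frac{11}{15} = -11 + \frac{1177}{15} = \frac{1012}{15}$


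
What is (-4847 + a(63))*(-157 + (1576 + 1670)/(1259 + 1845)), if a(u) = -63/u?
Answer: 73338423/97 ≈ 7.5607e+5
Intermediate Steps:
(-4847 + a(63))*(-157 + (1576 + 1670)/(1259 + 1845)) = (-4847 - 63/63)*(-157 + (1576 + 1670)/(1259 + 1845)) = (-4847 - 63*1/63)*(-157 + 3246/3104) = (-4847 - 1)*(-157 + 3246*(1/3104)) = -4848*(-157 + 1623/1552) = -4848*(-242041/1552) = 73338423/97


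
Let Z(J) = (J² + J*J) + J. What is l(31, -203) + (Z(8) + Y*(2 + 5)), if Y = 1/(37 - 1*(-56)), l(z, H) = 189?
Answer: 30232/93 ≈ 325.08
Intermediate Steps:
Z(J) = J + 2*J² (Z(J) = (J² + J²) + J = 2*J² + J = J + 2*J²)
Y = 1/93 (Y = 1/(37 + 56) = 1/93 ≈ 0.010753)
l(31, -203) + (Z(8) + Y*(2 + 5)) = 189 + (8*(1 + 2*8) + (2 + 5)/93) = 189 + (8*(1 + 16) + (1/93)*7) = 189 + (8*17 + 7/93) = 189 + (136 + 7/93) = 189 + 12655/93 = 30232/93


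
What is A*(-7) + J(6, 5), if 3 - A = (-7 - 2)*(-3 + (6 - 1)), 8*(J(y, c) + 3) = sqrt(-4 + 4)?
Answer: -150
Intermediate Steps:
J(y, c) = -3 (J(y, c) = -3 + sqrt(-4 + 4)/8 = -3 + sqrt(0)/8 = -3 + (1/8)*0 = -3 + 0 = -3)
A = 21 (A = 3 - (-7 - 2)*(-3 + (6 - 1)) = 3 - (-9)*(-3 + 5) = 3 - (-9)*2 = 3 - 1*(-18) = 3 + 18 = 21)
A*(-7) + J(6, 5) = 21*(-7) - 3 = -147 - 3 = -150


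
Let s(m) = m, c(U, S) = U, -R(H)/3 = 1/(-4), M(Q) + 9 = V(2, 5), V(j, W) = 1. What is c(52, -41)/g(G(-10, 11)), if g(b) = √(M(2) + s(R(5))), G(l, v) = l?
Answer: -104*I*√29/29 ≈ -19.312*I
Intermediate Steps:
M(Q) = -8 (M(Q) = -9 + 1 = -8)
R(H) = ¾ (R(H) = -3/(-4) = -3*(-¼) = ¾)
g(b) = I*√29/2 (g(b) = √(-8 + ¾) = √(-29/4) = I*√29/2)
c(52, -41)/g(G(-10, 11)) = 52/((I*√29/2)) = 52*(-2*I*√29/29) = -104*I*√29/29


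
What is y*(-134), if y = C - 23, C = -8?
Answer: 4154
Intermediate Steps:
y = -31 (y = -8 - 23 = -31)
y*(-134) = -31*(-134) = 4154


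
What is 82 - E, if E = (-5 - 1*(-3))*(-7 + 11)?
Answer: 90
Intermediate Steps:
E = -8 (E = (-5 + 3)*4 = -2*4 = -8)
82 - E = 82 - 1*(-8) = 82 + 8 = 90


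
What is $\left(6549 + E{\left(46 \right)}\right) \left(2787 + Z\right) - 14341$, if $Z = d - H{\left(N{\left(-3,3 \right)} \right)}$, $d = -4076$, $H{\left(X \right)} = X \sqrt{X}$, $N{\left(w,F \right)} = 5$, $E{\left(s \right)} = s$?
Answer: $-8515296 - 32975 \sqrt{5} \approx -8.589 \cdot 10^{6}$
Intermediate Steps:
$H{\left(X \right)} = X^{\frac{3}{2}}$
$Z = -4076 - 5 \sqrt{5}$ ($Z = -4076 - 5^{\frac{3}{2}} = -4076 - 5 \sqrt{5} \approx -4087.2$)
$\left(6549 + E{\left(46 \right)}\right) \left(2787 + Z\right) - 14341 = \left(6549 + 46\right) \left(2787 - \left(4076 + 5 \sqrt{5}\right)\right) - 14341 = 6595 \left(-1289 - 5 \sqrt{5}\right) - 14341 = \left(-8500955 - 32975 \sqrt{5}\right) - 14341 = -8515296 - 32975 \sqrt{5}$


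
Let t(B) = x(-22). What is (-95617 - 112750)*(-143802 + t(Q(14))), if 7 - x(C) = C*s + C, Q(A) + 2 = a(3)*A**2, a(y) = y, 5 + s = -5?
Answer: 30003389431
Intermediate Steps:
s = -10 (s = -5 - 5 = -10)
Q(A) = -2 + 3*A**2
x(C) = 7 + 9*C (x(C) = 7 - (C*(-10) + C) = 7 - (-10*C + C) = 7 - (-9)*C = 7 + 9*C)
t(B) = -191 (t(B) = 7 + 9*(-22) = 7 - 198 = -191)
(-95617 - 112750)*(-143802 + t(Q(14))) = (-95617 - 112750)*(-143802 - 191) = -208367*(-143993) = 30003389431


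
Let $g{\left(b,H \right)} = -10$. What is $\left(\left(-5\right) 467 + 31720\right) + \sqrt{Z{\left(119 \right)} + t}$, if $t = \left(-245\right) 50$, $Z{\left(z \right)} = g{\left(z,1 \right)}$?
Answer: $29385 + 2 i \sqrt{3065} \approx 29385.0 + 110.72 i$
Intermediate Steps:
$Z{\left(z \right)} = -10$
$t = -12250$
$\left(\left(-5\right) 467 + 31720\right) + \sqrt{Z{\left(119 \right)} + t} = \left(\left(-5\right) 467 + 31720\right) + \sqrt{-10 - 12250} = \left(-2335 + 31720\right) + \sqrt{-12260} = 29385 + 2 i \sqrt{3065}$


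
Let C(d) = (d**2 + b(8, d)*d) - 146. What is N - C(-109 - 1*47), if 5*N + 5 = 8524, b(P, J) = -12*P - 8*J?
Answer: 786129/5 ≈ 1.5723e+5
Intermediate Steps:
C(d) = -146 + d**2 + d*(-96 - 8*d) (C(d) = (d**2 + (-12*8 - 8*d)*d) - 146 = (d**2 + (-96 - 8*d)*d) - 146 = (d**2 + d*(-96 - 8*d)) - 146 = -146 + d**2 + d*(-96 - 8*d))
N = 8519/5 (N = -1 + (1/5)*8524 = -1 + 8524/5 = 8519/5 ≈ 1703.8)
N - C(-109 - 1*47) = 8519/5 - (-146 + (-109 - 1*47)**2 - 8*(-109 - 1*47)*(12 + (-109 - 1*47))) = 8519/5 - (-146 + (-109 - 47)**2 - 8*(-109 - 47)*(12 + (-109 - 47))) = 8519/5 - (-146 + (-156)**2 - 8*(-156)*(12 - 156)) = 8519/5 - (-146 + 24336 - 8*(-156)*(-144)) = 8519/5 - (-146 + 24336 - 179712) = 8519/5 - 1*(-155522) = 8519/5 + 155522 = 786129/5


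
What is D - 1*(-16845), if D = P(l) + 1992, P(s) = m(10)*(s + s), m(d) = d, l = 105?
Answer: 20937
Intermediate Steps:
P(s) = 20*s (P(s) = 10*(s + s) = 10*(2*s) = 20*s)
D = 4092 (D = 20*105 + 1992 = 2100 + 1992 = 4092)
D - 1*(-16845) = 4092 - 1*(-16845) = 4092 + 16845 = 20937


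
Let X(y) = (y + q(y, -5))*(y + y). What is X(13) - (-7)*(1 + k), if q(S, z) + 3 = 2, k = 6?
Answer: 361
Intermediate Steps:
q(S, z) = -1 (q(S, z) = -3 + 2 = -1)
X(y) = 2*y*(-1 + y) (X(y) = (y - 1)*(y + y) = (-1 + y)*(2*y) = 2*y*(-1 + y))
X(13) - (-7)*(1 + k) = 2*13*(-1 + 13) - (-7)*(1 + 6) = 2*13*12 - (-7)*7 = 312 - 1*(-49) = 312 + 49 = 361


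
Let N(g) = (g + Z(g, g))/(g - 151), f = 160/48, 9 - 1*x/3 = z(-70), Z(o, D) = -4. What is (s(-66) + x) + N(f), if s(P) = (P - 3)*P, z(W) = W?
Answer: 2122415/443 ≈ 4791.0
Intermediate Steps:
x = 237 (x = 27 - 3*(-70) = 27 + 210 = 237)
f = 10/3 (f = 160*(1/48) = 10/3 ≈ 3.3333)
N(g) = (-4 + g)/(-151 + g) (N(g) = (g - 4)/(g - 151) = (-4 + g)/(-151 + g))
s(P) = P*(-3 + P) (s(P) = (-3 + P)*P = P*(-3 + P))
(s(-66) + x) + N(f) = (-66*(-3 - 66) + 237) + (-4 + 10/3)/(-151 + 10/3) = (-66*(-69) + 237) - ⅔/(-443/3) = (4554 + 237) - 3/443*(-⅔) = 4791 + 2/443 = 2122415/443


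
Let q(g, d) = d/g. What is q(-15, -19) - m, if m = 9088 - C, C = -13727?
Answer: -342206/15 ≈ -22814.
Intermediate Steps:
m = 22815 (m = 9088 - 1*(-13727) = 9088 + 13727 = 22815)
q(-15, -19) - m = -19/(-15) - 1*22815 = -19*(-1/15) - 22815 = 19/15 - 22815 = -342206/15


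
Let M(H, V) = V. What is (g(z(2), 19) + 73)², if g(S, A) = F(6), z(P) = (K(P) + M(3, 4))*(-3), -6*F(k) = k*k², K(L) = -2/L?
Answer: 1369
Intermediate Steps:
F(k) = -k³/6 (F(k) = -k*k²/6 = -k³/6)
z(P) = -12 + 6/P (z(P) = (-2/P + 4)*(-3) = (4 - 2/P)*(-3) = -12 + 6/P)
g(S, A) = -36 (g(S, A) = -⅙*6³ = -⅙*216 = -36)
(g(z(2), 19) + 73)² = (-36 + 73)² = 37² = 1369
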